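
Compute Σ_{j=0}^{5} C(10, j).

1 + 10 + 45 + 120 + 210 + 252 = 638.

638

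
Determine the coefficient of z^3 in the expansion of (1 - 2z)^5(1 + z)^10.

-10

Coefficient of z^3 = Σ_{j} C(5,j)·(-2)^j·C(10,3-j)·1^(3-j) for j from 0 to 3.
= 120 + (-450) + 400 + (-80) = -10.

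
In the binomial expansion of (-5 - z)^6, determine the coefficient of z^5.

The general term is C(6,j)·(-5)^j·(-z)^(6-j); the z^5 term has j = 1.
C(6,1) = 6.
Coefficient = C(6,1) · (-5)^1 · (-1)^5 = 6 · (-5) · (-1) = 30.

30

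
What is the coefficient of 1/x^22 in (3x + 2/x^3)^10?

General term: C(10,j)·(3x)^j·(2/x^3)^(10-j), with x-exponent 1j − 3(10−j) = 4j − 30.
Set 4j − 30 = -22: j = 2.
C(10,2) = 45; 3^2 = 9; 2^8 = 256.
Coefficient = 45 · 9 · 256 = 103680.

103680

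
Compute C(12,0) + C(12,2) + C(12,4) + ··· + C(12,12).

Half of (1+1)^12 + (1−1)^12 gives the even-index sum: 2^11 = 2048.

2048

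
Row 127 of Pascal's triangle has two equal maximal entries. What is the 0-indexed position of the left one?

For odd n = 127, C(127,i) peaks at i = (n−1)/2 and (n+1)/2; the lesser is 63.

63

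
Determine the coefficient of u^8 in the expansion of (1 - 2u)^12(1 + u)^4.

-17424

Coefficient of u^8 = Σ_{j} C(12,j)·(-2)^j·C(4,8-j)·1^(8-j) for j from 4 to 8.
= 7920 + (-101376) + 354816 + (-405504) + 126720 = -17424.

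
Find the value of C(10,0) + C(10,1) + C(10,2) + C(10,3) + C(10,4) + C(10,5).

638

1 + 10 + 45 + 120 + 210 + 252 = 638.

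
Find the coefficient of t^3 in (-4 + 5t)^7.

1120000

The general term is C(7,j)·(-4)^j·(5t)^(7-j); the t^3 term has j = 4.
C(7,4) = 35.
Coefficient = C(7,4) · (-4)^4 · 5^3 = 35 · 256 · 125 = 1120000.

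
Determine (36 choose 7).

8347680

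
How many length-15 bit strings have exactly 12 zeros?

455

Choose the 12 positions: C(15,12) = 455.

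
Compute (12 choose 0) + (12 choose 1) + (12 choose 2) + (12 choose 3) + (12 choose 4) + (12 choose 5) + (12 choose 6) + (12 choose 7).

1 + 12 + 66 + 220 + 495 + 792 + 924 + 792 = 3302.

3302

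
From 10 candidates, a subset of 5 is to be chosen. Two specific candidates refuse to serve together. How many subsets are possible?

All 5-subsets: C(10,5) = 252. Those containing both fixed elements: C(8,3) = 56.
252 − 56 = 196.

196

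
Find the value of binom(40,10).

847660528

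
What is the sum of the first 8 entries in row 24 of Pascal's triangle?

536155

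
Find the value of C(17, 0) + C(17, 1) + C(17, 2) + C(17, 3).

1 + 17 + 136 + 680 = 834.

834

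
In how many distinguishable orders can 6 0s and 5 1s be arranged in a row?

462

Choose positions for the 0s: C(11,6) = 462.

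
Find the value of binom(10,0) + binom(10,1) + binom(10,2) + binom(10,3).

176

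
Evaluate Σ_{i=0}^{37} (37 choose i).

137438953472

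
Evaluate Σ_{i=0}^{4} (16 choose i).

2517

1 + 16 + 120 + 560 + 1820 = 2517.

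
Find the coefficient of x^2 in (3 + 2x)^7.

The general term is C(7,j)·(3)^j·(2x)^(7-j); the x^2 term has j = 5.
C(7,5) = 21.
Coefficient = C(7,5) · 3^5 · 2^2 = 21 · 243 · 4 = 20412.

20412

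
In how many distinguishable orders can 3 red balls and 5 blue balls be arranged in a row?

56

Choose positions for the red balls: C(8,3) = 56.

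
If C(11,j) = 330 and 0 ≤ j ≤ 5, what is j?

C(11,j) increases on 0 ≤ j ≤ 5. C(11,3) = 165 and C(11,4) = 330, so j = 4.

4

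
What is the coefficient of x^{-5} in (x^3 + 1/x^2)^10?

120

General term: C(10,j)·(x^3)^j·(1/x^2)^(10-j), with x-exponent 3j − 2(10−j) = 5j − 20.
Set 5j − 20 = -5: j = 3.
C(10,3) = 120; 1^3 = 1; 1^7 = 1.
Coefficient = 120 · 1 · 1 = 120.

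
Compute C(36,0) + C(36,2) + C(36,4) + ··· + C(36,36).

34359738368

Half of (1+1)^36 + (1−1)^36 gives the even-index sum: 2^35 = 34359738368.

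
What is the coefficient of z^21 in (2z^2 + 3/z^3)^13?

159744

General term: C(13,j)·(2z^2)^j·(3/z^3)^(13-j), with z-exponent 2j − 3(13−j) = 5j − 39.
Set 5j − 39 = 21: j = 12.
C(13,12) = 13; 2^12 = 4096; 3^1 = 3.
Coefficient = 13 · 4096 · 3 = 159744.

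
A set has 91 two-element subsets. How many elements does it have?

n(n−1)/2 = 91 ⇒ n(n−1) = 182. Since 14·13 = 182, n = 14.

14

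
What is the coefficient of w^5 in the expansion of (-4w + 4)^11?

-1937768448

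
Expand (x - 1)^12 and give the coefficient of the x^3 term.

The general term is C(12,j)·(x)^j·(-1)^(12-j); the x^3 term has j = 3.
C(12,3) = 220.
Coefficient = C(12,3) · (-1)^9 = 220 · (-1) = -220.

-220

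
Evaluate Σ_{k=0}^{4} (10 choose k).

1 + 10 + 45 + 120 + 210 = 386.

386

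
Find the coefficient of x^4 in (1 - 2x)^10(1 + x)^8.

Coefficient of x^4 = Σ_{j} C(10,j)·(-2)^j·C(8,4-j)·1^(4-j) for j from 0 to 4.
= 70 + (-1120) + 5040 + (-7680) + 3360 = -330.

-330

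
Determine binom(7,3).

35

C(7,3) = (7·6·5) / 3! = 210 / 6 = 35.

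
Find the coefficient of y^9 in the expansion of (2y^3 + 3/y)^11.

General term: C(11,j)·(2y^3)^j·(3/y)^(11-j), with y-exponent 3j − 1(11−j) = 4j − 11.
Set 4j − 11 = 9: j = 5.
C(11,5) = 462; 2^5 = 32; 3^6 = 729.
Coefficient = 462 · 32 · 729 = 10777536.

10777536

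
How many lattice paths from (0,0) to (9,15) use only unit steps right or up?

Each path is a sequence of 24 steps with 9 rights: C(24,9) = 1307504.

1307504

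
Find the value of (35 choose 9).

70607460

C(35,9) = (35·34·33·32·31·30·29·28·27) / 9! = 25622035084800 / 362880 = 70607460.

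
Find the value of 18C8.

C(18,8) = (18·17·16·15·14·13·12·11) / 8! = 1764322560 / 40320 = 43758.

43758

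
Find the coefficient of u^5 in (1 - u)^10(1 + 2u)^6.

60

Coefficient of u^5 = Σ_{j} C(10,j)·(-1)^j·C(6,5-j)·2^(5-j) for j from 0 to 5.
= 192 + (-2400) + 7200 + (-7200) + 2520 + (-252) = 60.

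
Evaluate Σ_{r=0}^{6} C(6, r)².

By Vandermonde's identity, Σ C(6,r)² = C(12,6) = 924.

924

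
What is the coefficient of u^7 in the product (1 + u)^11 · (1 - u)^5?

Coefficient of u^7 = Σ_{j} C(11,j)·1^j·C(5,7-j)·(-1)^(7-j) for j from 2 to 7.
= (-55) + 825 + (-3300) + 4620 + (-2310) + 330 = 110.

110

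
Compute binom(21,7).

116280

C(21,7) = (21·20·19·18·17·16·15) / 7! = 586051200 / 5040 = 116280.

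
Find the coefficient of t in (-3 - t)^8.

The general term is C(8,j)·(-3)^j·(-t)^(8-j); the t^1 term has j = 7.
C(8,7) = 8.
Coefficient = C(8,7) · (-3)^7 · (-1)^1 = 8 · (-2187) · (-1) = 17496.

17496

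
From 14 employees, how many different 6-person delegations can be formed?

3003

This is C(14,6) = 3003.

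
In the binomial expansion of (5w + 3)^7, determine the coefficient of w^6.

The general term is C(7,j)·(5w)^j·(3)^(7-j); the w^6 term has j = 6.
C(7,6) = 7.
Coefficient = C(7,6) · 5^6 · 3^1 = 7 · 15625 · 3 = 328125.

328125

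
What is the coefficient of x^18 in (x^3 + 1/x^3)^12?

General term: C(12,j)·(x^3)^j·(1/x^3)^(12-j), with x-exponent 3j − 3(12−j) = 6j − 36.
Set 6j − 36 = 18: j = 9.
C(12,9) = 220; 1^9 = 1; 1^3 = 1.
Coefficient = 220 · 1 · 1 = 220.

220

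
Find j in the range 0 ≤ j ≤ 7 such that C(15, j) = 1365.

4

C(15,j) increases on 0 ≤ j ≤ 7. C(15,3) = 455 and C(15,4) = 1365, so j = 4.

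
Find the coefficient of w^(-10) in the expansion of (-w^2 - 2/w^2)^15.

-3075072

General term: C(15,j)·(-w^2)^j·(-2/w^2)^(15-j), with w-exponent 2j − 2(15−j) = 4j − 30.
Set 4j − 30 = -10: j = 5.
C(15,5) = 3003; (-1)^5 = -1; (-2)^10 = 1024.
Coefficient = 3003 · (-1) · 1024 = -3075072.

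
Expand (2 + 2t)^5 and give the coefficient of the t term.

The general term is C(5,j)·(2)^j·(2t)^(5-j); the t^1 term has j = 4.
C(5,4) = 5.
Coefficient = C(5,4) · 2^4 · 2^1 = 5 · 16 · 2 = 160.

160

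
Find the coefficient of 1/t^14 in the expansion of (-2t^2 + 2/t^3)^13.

General term: C(13,j)·(-2t^2)^j·(2/t^3)^(13-j), with t-exponent 2j − 3(13−j) = 5j − 39.
Set 5j − 39 = -14: j = 5.
C(13,5) = 1287; (-2)^5 = -32; 2^8 = 256.
Coefficient = 1287 · (-32) · 256 = -10543104.

-10543104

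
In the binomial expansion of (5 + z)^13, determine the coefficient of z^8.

4021875

The general term is C(13,j)·(5)^j·(z)^(13-j); the z^8 term has j = 5.
C(13,5) = 1287.
Coefficient = C(13,5) · 5^5 = 1287 · 3125 = 4021875.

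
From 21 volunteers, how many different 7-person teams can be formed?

116280

This is C(21,7) = 116280.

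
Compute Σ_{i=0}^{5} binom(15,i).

1 + 15 + 105 + 455 + 1365 + 3003 = 4944.

4944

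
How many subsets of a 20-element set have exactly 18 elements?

190

Choose the 18 positions: C(20,18) = 190.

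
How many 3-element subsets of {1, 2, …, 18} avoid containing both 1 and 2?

800

All 3-subsets: C(18,3) = 816. Those containing both fixed elements: C(16,1) = 16.
816 − 16 = 800.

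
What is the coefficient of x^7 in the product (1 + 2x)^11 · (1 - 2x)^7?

Coefficient of x^7 = Σ_{j} C(11,j)·2^j·C(7,7-j)·(-2)^(7-j) for j from 0 to 7.
= (-128) + 9856 + (-147840) + 739200 + (-1478400) + 1241856 + (-413952) + 42240 = -7168.

-7168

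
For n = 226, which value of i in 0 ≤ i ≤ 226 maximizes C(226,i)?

C(226,i) is maximized at i = 226/2 = 113.

113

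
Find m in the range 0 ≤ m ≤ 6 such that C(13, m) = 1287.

5

C(13,m) increases on 0 ≤ m ≤ 6. C(13,4) = 715 and C(13,5) = 1287, so m = 5.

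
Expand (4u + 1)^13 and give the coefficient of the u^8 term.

84344832

The general term is C(13,j)·(4u)^j·(1)^(13-j); the u^8 term has j = 8.
C(13,8) = 1287.
Coefficient = C(13,8) · 4^8 = 1287 · 65536 = 84344832.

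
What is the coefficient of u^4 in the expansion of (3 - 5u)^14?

36942530625

The general term is C(14,j)·(3)^j·(-5u)^(14-j); the u^4 term has j = 10.
C(14,10) = 1001.
Coefficient = C(14,10) · 3^10 · (-5)^4 = 1001 · 59049 · 625 = 36942530625.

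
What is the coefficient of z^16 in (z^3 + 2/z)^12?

25344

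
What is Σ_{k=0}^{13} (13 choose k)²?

10400600

By Vandermonde's identity, Σ C(13,k)² = C(26,13) = 10400600.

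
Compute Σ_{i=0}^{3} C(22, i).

1794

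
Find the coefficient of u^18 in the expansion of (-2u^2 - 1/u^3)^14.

General term: C(14,j)·(-2u^2)^j·(-1/u^3)^(14-j), with u-exponent 2j − 3(14−j) = 5j − 42.
Set 5j − 42 = 18: j = 12.
C(14,12) = 91; (-2)^12 = 4096; (-1)^2 = 1.
Coefficient = 91 · 4096 · 1 = 372736.

372736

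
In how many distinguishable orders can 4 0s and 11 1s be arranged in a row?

1365

Choose positions for the 0s: C(15,4) = 1365.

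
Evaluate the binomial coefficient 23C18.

33649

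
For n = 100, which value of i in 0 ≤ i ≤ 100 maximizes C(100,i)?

50

C(100,i) is maximized at i = 100/2 = 50.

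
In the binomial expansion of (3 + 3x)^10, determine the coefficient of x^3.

7085880

The general term is C(10,j)·(3)^j·(3x)^(10-j); the x^3 term has j = 7.
C(10,7) = 120.
Coefficient = C(10,7) · 3^7 · 3^3 = 120 · 2187 · 27 = 7085880.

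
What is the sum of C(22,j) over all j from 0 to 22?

4194304

Setting x = 1 in (1+x)^22 gives Σ C(22,j) = 2^22 = 4194304.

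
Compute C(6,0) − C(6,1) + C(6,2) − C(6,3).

-10

The partial alternating sum Σ_{k=0}^{3} (−1)^k C(6,k) = (−1)^3 C(5,3) = -10.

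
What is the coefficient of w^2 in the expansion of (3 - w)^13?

The general term is C(13,j)·(3)^j·(-w)^(13-j); the w^2 term has j = 11.
C(13,11) = 78.
Coefficient = C(13,11) · 3^11 = 78 · 177147 = 13817466.

13817466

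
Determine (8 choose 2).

28

C(8,2) = (8·7) / 2! = 56 / 2 = 28.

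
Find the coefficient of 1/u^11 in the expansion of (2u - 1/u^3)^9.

-2016

General term: C(9,j)·(2u)^j·(-1/u^3)^(9-j), with u-exponent 1j − 3(9−j) = 4j − 27.
Set 4j − 27 = -11: j = 4.
C(9,4) = 126; 2^4 = 16; (-1)^5 = -1.
Coefficient = 126 · 16 · (-1) = -2016.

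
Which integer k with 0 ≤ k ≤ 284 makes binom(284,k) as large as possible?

142

C(284,k) is maximized at k = 284/2 = 142.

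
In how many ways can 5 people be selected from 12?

792

This is C(12,5) = 792.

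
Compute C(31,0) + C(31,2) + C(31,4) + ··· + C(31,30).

1073741824

Even-i terms of row 31 sum to 2^30 = 1073741824.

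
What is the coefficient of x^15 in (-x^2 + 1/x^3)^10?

General term: C(10,j)·(-x^2)^j·(1/x^3)^(10-j), with x-exponent 2j − 3(10−j) = 5j − 30.
Set 5j − 30 = 15: j = 9.
C(10,9) = 10; (-1)^9 = -1; 1^1 = 1.
Coefficient = 10 · (-1) · 1 = -10.

-10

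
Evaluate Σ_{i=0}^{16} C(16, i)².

601080390

By Vandermonde's identity, Σ C(16,i)² = C(32,16) = 601080390.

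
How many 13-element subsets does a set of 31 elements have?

206253075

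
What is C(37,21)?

C(37,21) = C(37,16) by symmetry.
C(37,16) = (37·36·35·34·33·32·31·30·29·28·27·26·25·24·23·22) / 16! = 269397128065642536960000 / 20922789888000 = 12875774670.

12875774670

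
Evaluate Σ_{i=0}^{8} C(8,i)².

12870

By Vandermonde's identity, Σ C(8,i)² = C(16,8) = 12870.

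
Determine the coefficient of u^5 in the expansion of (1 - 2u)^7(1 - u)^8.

Coefficient of u^5 = Σ_{j} C(7,j)·(-2)^j·C(8,5-j)·(-1)^(5-j) for j from 0 to 5.
= (-56) + (-980) + (-4704) + (-7840) + (-4480) + (-672) = -18732.

-18732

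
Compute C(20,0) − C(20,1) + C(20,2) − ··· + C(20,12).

The partial alternating sum Σ_{k=0}^{12} (−1)^k C(20,k) = (−1)^12 C(19,12) = 50388.

50388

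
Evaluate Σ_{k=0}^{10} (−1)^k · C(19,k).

The partial alternating sum Σ_{k=0}^{10} (−1)^k C(19,k) = (−1)^10 C(18,10) = 43758.

43758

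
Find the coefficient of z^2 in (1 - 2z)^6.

60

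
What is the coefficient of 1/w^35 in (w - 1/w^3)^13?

General term: C(13,j)·(w)^j·(-1/w^3)^(13-j), with w-exponent 1j − 3(13−j) = 4j − 39.
Set 4j − 39 = -35: j = 1.
C(13,1) = 13; 1^1 = 1; (-1)^12 = 1.
Coefficient = 13 · 1 · 1 = 13.

13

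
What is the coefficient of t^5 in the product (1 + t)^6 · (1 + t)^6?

(1 + t)^6(1 + t)^6 = (1 + t)^12, so the coefficient of t^5 is C(12,5)·1^5 = 792·1 = 792.

792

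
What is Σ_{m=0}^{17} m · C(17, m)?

Differentiating (1+x)^17 and setting x=1: Σ m·C(17,m) = 17·2^16 = 1114112.

1114112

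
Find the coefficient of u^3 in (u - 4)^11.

The general term is C(11,j)·(u)^j·(-4)^(11-j); the u^3 term has j = 3.
C(11,3) = 165.
Coefficient = C(11,3) · (-4)^8 = 165 · 65536 = 10813440.

10813440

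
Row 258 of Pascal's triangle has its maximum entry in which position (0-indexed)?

129

C(258,m) is maximized at m = 258/2 = 129.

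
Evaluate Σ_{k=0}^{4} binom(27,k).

20854

1 + 27 + 351 + 2925 + 17550 = 20854.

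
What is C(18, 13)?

C(18,13) = C(18,5) by symmetry.
C(18,5) = (18·17·16·15·14) / 5! = 1028160 / 120 = 8568.

8568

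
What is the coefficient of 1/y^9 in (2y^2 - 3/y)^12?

-4251528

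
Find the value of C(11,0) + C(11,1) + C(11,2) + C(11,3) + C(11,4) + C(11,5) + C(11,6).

1 + 11 + 55 + 165 + 330 + 462 + 462 = 1486.

1486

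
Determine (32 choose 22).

64512240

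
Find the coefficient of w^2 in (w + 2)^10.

11520

The general term is C(10,j)·(w)^j·(2)^(10-j); the w^2 term has j = 2.
C(10,2) = 45.
Coefficient = C(10,2) · 2^8 = 45 · 256 = 11520.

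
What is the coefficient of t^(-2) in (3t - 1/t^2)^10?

153090

General term: C(10,j)·(3t)^j·(-1/t^2)^(10-j), with t-exponent 1j − 2(10−j) = 3j − 20.
Set 3j − 20 = -2: j = 6.
C(10,6) = 210; 3^6 = 729; (-1)^4 = 1.
Coefficient = 210 · 729 · 1 = 153090.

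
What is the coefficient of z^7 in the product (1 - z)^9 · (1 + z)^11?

Coefficient of z^7 = Σ_{j} C(9,j)·(-1)^j·C(11,7-j)·1^(7-j) for j from 0 to 7.
= 330 + (-4158) + 16632 + (-27720) + 20790 + (-6930) + 924 + (-36) = -168.

-168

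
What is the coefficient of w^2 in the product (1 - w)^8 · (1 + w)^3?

Coefficient of w^2 = Σ_{j} C(8,j)·(-1)^j·C(3,2-j)·1^(2-j) for j from 0 to 2.
= 3 + (-24) + 28 = 7.

7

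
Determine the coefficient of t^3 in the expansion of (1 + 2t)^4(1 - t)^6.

-12

Coefficient of t^3 = Σ_{j} C(4,j)·2^j·C(6,3-j)·(-1)^(3-j) for j from 0 to 3.
= (-20) + 120 + (-144) + 32 = -12.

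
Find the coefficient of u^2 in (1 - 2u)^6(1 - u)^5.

130

Coefficient of u^2 = Σ_{j} C(6,j)·(-2)^j·C(5,2-j)·(-1)^(2-j) for j from 0 to 2.
= 10 + 60 + 60 = 130.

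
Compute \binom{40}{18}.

113380261800

C(40,18) = (40·39·38·37·36·35·34·33·32·31·30·29·28·27·26·25·24·23) / 18! = 725902806896876799590400000 / 6402373705728000 = 113380261800.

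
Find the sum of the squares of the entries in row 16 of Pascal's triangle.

601080390

Σ C(16,r)² is the coefficient of x^16 in (1+x)^16(1+x)^16 = (1+x)^32, i.e. C(32,16) = 601080390.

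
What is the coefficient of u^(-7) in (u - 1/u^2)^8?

General term: C(8,j)·(u)^j·(-1/u^2)^(8-j), with u-exponent 1j − 2(8−j) = 3j − 16.
Set 3j − 16 = -7: j = 3.
C(8,3) = 56; 1^3 = 1; (-1)^5 = -1.
Coefficient = 56 · 1 · (-1) = -56.

-56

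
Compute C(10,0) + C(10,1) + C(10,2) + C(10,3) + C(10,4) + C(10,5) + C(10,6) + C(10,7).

1 + 10 + 45 + 120 + 210 + 252 + 210 + 120 = 968.

968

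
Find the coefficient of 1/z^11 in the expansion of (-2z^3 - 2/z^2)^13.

-2342912

General term: C(13,j)·(-2z^3)^j·(-2/z^2)^(13-j), with z-exponent 3j − 2(13−j) = 5j − 26.
Set 5j − 26 = -11: j = 3.
C(13,3) = 286; (-2)^3 = -8; (-2)^10 = 1024.
Coefficient = 286 · (-8) · 1024 = -2342912.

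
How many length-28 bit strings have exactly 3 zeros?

Choose the 3 positions: C(28,3) = 3276.

3276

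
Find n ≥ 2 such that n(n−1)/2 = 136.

17

n(n−1)/2 = 136 ⇒ n(n−1) = 272. Since 17·16 = 272, n = 17.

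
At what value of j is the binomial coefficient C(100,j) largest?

50

C(100,j) is maximized at j = 100/2 = 50.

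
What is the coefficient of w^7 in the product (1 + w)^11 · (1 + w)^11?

(1 + w)^11(1 + w)^11 = (1 + w)^22, so the coefficient of w^7 is C(22,7)·1^7 = 170544·1 = 170544.

170544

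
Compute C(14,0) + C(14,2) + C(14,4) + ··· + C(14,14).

8192

Half of (1+1)^14 + (1−1)^14 gives the even-index sum: 2^13 = 8192.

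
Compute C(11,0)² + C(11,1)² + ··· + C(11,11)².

705432

Σ C(11,k)² is the coefficient of x^11 in (1+x)^11(1+x)^11 = (1+x)^22, i.e. C(22,11) = 705432.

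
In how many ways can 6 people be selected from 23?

This is C(23,6) = 100947.

100947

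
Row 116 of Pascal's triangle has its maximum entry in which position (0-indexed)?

58

C(116,j) is maximized at j = 116/2 = 58.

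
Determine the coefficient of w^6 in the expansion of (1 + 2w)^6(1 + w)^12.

93536

Coefficient of w^6 = Σ_{j} C(6,j)·2^j·C(12,6-j)·1^(6-j) for j from 0 to 6.
= 924 + 9504 + 29700 + 35200 + 15840 + 2304 + 64 = 93536.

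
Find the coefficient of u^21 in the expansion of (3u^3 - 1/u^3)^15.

General term: C(15,j)·(3u^3)^j·(-1/u^3)^(15-j), with u-exponent 3j − 3(15−j) = 6j − 45.
Set 6j − 45 = 21: j = 11.
C(15,11) = 1365; 3^11 = 177147; (-1)^4 = 1.
Coefficient = 1365 · 177147 · 1 = 241805655.

241805655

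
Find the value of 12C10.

66

C(12,10) = C(12,2) by symmetry.
C(12,2) = (12·11) / 2! = 132 / 2 = 66.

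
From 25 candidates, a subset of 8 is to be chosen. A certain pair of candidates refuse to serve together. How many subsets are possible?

All 8-subsets: C(25,8) = 1081575. Those containing both fixed elements: C(23,6) = 100947.
1081575 − 100947 = 980628.

980628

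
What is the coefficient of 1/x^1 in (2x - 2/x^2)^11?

General term: C(11,j)·(2x)^j·(-2/x^2)^(11-j), with x-exponent 1j − 2(11−j) = 3j − 22.
Set 3j − 22 = -1: j = 7.
C(11,7) = 330; 2^7 = 128; (-2)^4 = 16.
Coefficient = 330 · 128 · 16 = 675840.

675840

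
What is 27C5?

80730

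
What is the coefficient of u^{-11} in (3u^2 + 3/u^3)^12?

420901272

General term: C(12,j)·(3u^2)^j·(3/u^3)^(12-j), with u-exponent 2j − 3(12−j) = 5j − 36.
Set 5j − 36 = -11: j = 5.
C(12,5) = 792; 3^5 = 243; 3^7 = 2187.
Coefficient = 792 · 243 · 2187 = 420901272.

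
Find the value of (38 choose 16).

C(38,16) = (38·37·36·35·34·33·32·31·30·29·28·27·26·25·24·23) / 16! = 465322312113382563840000 / 20922789888000 = 22239974430.

22239974430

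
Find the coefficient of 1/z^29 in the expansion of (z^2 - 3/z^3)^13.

General term: C(13,j)·(z^2)^j·(-3/z^3)^(13-j), with z-exponent 2j − 3(13−j) = 5j − 39.
Set 5j − 39 = -29: j = 2.
C(13,2) = 78; 1^2 = 1; (-3)^11 = -177147.
Coefficient = 78 · 1 · (-177147) = -13817466.

-13817466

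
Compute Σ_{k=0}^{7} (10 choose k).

968

1 + 10 + 45 + 120 + 210 + 252 + 210 + 120 = 968.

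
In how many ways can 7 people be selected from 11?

330

This is C(11,7) = 330.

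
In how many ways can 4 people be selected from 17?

This is C(17,4) = 2380.

2380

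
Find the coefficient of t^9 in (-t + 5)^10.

The general term is C(10,j)·(-t)^j·(5)^(10-j); the t^9 term has j = 9.
C(10,9) = 10.
Coefficient = C(10,9) · (-1)^9 · 5^1 = 10 · (-1) · 5 = -50.

-50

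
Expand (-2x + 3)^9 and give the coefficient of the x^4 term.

The general term is C(9,j)·(-2x)^j·(3)^(9-j); the x^4 term has j = 4.
C(9,4) = 126.
Coefficient = C(9,4) · (-2)^4 · 3^5 = 126 · 16 · 243 = 489888.

489888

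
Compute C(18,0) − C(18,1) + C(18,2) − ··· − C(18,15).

The partial alternating sum Σ_{k=0}^{15} (−1)^k C(18,k) = (−1)^15 C(17,15) = -136.

-136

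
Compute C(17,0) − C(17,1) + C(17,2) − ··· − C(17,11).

The partial alternating sum Σ_{k=0}^{11} (−1)^k C(17,k) = (−1)^11 C(16,11) = -4368.

-4368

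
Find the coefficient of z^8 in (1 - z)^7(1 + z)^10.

-70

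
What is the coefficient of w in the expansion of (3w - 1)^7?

21

The general term is C(7,j)·(3w)^j·(-1)^(7-j); the w^1 term has j = 1.
C(7,1) = 7.
Coefficient = C(7,1) · 3^1 = 7 · 3 = 21.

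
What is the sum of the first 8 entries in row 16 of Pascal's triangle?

1 + 16 + 120 + 560 + 1820 + 4368 + 8008 + 11440 = 26333.

26333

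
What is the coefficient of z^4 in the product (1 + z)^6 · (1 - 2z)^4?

39

Coefficient of z^4 = Σ_{j} C(6,j)·1^j·C(4,4-j)·(-2)^(4-j) for j from 0 to 4.
= 16 + (-192) + 360 + (-160) + 15 = 39.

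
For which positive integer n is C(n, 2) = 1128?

48

n(n−1)/2 = 1128 ⇒ n(n−1) = 2256. Since 48·47 = 2256, n = 48.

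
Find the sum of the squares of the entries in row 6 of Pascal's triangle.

924

Σ C(6,j)² is the coefficient of x^6 in (1+x)^6(1+x)^6 = (1+x)^12, i.e. C(12,6) = 924.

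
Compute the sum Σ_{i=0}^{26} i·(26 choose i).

872415232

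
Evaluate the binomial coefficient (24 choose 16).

C(24,16) = C(24,8) by symmetry.
C(24,8) = (24·23·22·21·20·19·18·17) / 8! = 29654190720 / 40320 = 735471.

735471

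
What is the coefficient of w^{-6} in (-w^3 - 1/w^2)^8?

General term: C(8,j)·(-w^3)^j·(-1/w^2)^(8-j), with w-exponent 3j − 2(8−j) = 5j − 16.
Set 5j − 16 = -6: j = 2.
C(8,2) = 28; (-1)^2 = 1; (-1)^6 = 1.
Coefficient = 28 · 1 · 1 = 28.

28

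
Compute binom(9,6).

84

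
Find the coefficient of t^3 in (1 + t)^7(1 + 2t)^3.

253

Coefficient of t^3 = Σ_{j} C(7,j)·1^j·C(3,3-j)·2^(3-j) for j from 0 to 3.
= 8 + 84 + 126 + 35 = 253.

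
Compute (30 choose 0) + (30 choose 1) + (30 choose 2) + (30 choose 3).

4526

1 + 30 + 435 + 4060 = 4526.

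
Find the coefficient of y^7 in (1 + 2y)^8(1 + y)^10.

Coefficient of y^7 = Σ_{j} C(8,j)·2^j·C(10,7-j)·1^(7-j) for j from 0 to 7.
= 120 + 3360 + 28224 + 94080 + 134400 + 80640 + 17920 + 1024 = 359768.

359768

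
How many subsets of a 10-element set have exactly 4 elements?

Choose the 4 positions: C(10,4) = 210.

210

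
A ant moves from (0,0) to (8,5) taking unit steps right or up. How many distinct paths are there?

1287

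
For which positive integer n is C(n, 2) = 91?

14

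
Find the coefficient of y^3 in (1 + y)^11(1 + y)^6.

680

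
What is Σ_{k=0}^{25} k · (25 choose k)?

Differentiating (1+x)^25 and setting x=1: Σ k·C(25,k) = 25·2^24 = 419430400.

419430400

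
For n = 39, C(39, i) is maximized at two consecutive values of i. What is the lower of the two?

For odd n = 39, C(39,i) peaks at i = (n−1)/2 and (n+1)/2; the lower is 19.

19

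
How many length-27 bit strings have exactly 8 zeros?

Choose the 8 positions: C(27,8) = 2220075.

2220075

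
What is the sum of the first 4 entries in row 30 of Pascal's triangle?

4526

1 + 30 + 435 + 4060 = 4526.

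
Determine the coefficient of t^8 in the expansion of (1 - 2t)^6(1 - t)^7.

20256

Coefficient of t^8 = Σ_{j} C(6,j)·(-2)^j·C(7,8-j)·(-1)^(8-j) for j from 1 to 6.
= 12 + 420 + 3360 + 8400 + 6720 + 1344 = 20256.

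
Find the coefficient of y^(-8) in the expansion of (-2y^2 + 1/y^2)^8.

General term: C(8,j)·(-2y^2)^j·(1/y^2)^(8-j), with y-exponent 2j − 2(8−j) = 4j − 16.
Set 4j − 16 = -8: j = 2.
C(8,2) = 28; (-2)^2 = 4; 1^6 = 1.
Coefficient = 28 · 4 · 1 = 112.

112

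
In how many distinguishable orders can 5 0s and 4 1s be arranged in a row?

126

Choose positions for the 0s: C(9,5) = 126.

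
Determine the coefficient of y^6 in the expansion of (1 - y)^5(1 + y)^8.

20

Coefficient of y^6 = Σ_{j} C(5,j)·(-1)^j·C(8,6-j)·1^(6-j) for j from 0 to 5.
= 28 + (-280) + 700 + (-560) + 140 + (-8) = 20.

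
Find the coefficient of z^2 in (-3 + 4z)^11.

The general term is C(11,j)·(-3)^j·(4z)^(11-j); the z^2 term has j = 9.
C(11,9) = 55.
Coefficient = C(11,9) · (-3)^9 · 4^2 = 55 · (-19683) · 16 = -17321040.

-17321040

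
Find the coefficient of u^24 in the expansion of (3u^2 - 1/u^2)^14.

-22320522

General term: C(14,j)·(3u^2)^j·(-1/u^2)^(14-j), with u-exponent 2j − 2(14−j) = 4j − 28.
Set 4j − 28 = 24: j = 13.
C(14,13) = 14; 3^13 = 1594323; (-1)^1 = -1.
Coefficient = 14 · 1594323 · (-1) = -22320522.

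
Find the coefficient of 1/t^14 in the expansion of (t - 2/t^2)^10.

General term: C(10,j)·(t)^j·(-2/t^2)^(10-j), with t-exponent 1j − 2(10−j) = 3j − 20.
Set 3j − 20 = -14: j = 2.
C(10,2) = 45; 1^2 = 1; (-2)^8 = 256.
Coefficient = 45 · 1 · 256 = 11520.

11520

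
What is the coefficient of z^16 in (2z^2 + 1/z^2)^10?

General term: C(10,j)·(2z^2)^j·(1/z^2)^(10-j), with z-exponent 2j − 2(10−j) = 4j − 20.
Set 4j − 20 = 16: j = 9.
C(10,9) = 10; 2^9 = 512; 1^1 = 1.
Coefficient = 10 · 512 · 1 = 5120.

5120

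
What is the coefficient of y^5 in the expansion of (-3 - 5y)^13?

The general term is C(13,j)·(-3)^j·(-5y)^(13-j); the y^5 term has j = 8.
C(13,8) = 1287.
Coefficient = C(13,8) · (-3)^8 · (-5)^5 = 1287 · 6561 · (-3125) = -26387521875.

-26387521875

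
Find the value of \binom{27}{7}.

C(27,7) = (27·26·25·24·23·22·21) / 7! = 4475671200 / 5040 = 888030.

888030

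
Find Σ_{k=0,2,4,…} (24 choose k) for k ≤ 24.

Even-k terms of row 24 sum to 2^23 = 8388608.

8388608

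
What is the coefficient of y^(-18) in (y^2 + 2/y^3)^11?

42240

General term: C(11,j)·(y^2)^j·(2/y^3)^(11-j), with y-exponent 2j − 3(11−j) = 5j − 33.
Set 5j − 33 = -18: j = 3.
C(11,3) = 165; 1^3 = 1; 2^8 = 256.
Coefficient = 165 · 1 · 256 = 42240.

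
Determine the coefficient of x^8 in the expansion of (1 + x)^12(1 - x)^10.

90

Coefficient of x^8 = Σ_{j} C(12,j)·1^j·C(10,8-j)·(-1)^(8-j) for j from 0 to 8.
= 45 + (-1440) + 13860 + (-55440) + 103950 + (-95040) + 41580 + (-7920) + 495 = 90.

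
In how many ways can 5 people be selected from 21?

This is C(21,5) = 20349.

20349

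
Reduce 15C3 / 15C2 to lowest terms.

C(n,k+1)/C(n,k) = (n−k)/(k+1) = (15−2)/(2+1) = 13/3.

13/3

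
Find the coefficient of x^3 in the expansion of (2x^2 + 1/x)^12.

25344

General term: C(12,j)·(2x^2)^j·(1/x)^(12-j), with x-exponent 2j − 1(12−j) = 3j − 12.
Set 3j − 12 = 3: j = 5.
C(12,5) = 792; 2^5 = 32; 1^7 = 1.
Coefficient = 792 · 32 · 1 = 25344.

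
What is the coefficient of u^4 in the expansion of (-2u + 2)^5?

The general term is C(5,j)·(-2u)^j·(2)^(5-j); the u^4 term has j = 4.
C(5,4) = 5.
Coefficient = C(5,4) · (-2)^4 · 2^1 = 5 · 16 · 2 = 160.

160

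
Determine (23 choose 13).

C(23,13) = C(23,10) by symmetry.
C(23,10) = (23·22·21·20·19·18·17·16·15·14) / 10! = 4151586700800 / 3628800 = 1144066.

1144066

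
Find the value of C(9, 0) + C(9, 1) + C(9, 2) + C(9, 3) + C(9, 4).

256

1 + 9 + 36 + 84 + 126 = 256.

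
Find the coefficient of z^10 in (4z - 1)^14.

1049624576

The general term is C(14,j)·(4z)^j·(-1)^(14-j); the z^10 term has j = 10.
C(14,10) = 1001.
Coefficient = C(14,10) · 4^10 = 1001 · 1048576 = 1049624576.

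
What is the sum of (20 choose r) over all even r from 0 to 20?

Even-r terms of row 20 sum to 2^19 = 524288.

524288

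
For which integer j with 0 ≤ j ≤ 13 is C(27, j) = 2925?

C(27,j) increases on 0 ≤ j ≤ 13. C(27,2) = 351 and C(27,3) = 2925, so j = 3.

3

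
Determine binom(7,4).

35

C(7,4) = C(7,3) by symmetry.
C(7,3) = (7·6·5) / 3! = 210 / 6 = 35.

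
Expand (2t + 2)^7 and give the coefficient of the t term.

The general term is C(7,j)·(2t)^j·(2)^(7-j); the t^1 term has j = 1.
C(7,1) = 7.
Coefficient = C(7,1) · 2^1 · 2^6 = 7 · 2 · 64 = 896.

896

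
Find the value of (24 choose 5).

42504

C(24,5) = (24·23·22·21·20) / 5! = 5100480 / 120 = 42504.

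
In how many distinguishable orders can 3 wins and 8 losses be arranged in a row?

Choose positions for the wins: C(11,3) = 165.

165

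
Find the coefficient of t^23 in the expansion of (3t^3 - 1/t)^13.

14073345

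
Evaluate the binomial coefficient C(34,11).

286097760

C(34,11) = (34·33·32·31·30·29·28·27·26·25·24) / 11! = 11420107066368000 / 39916800 = 286097760.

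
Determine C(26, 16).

5311735

C(26,16) = C(26,10) by symmetry.
C(26,10) = (26·25·24·23·22·21·20·19·18·17) / 10! = 19275223968000 / 3628800 = 5311735.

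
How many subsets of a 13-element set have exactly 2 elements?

Choose the 2 positions: C(13,2) = 78.

78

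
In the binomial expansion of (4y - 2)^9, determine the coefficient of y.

9216

The general term is C(9,j)·(4y)^j·(-2)^(9-j); the y^1 term has j = 1.
C(9,1) = 9.
Coefficient = C(9,1) · 4^1 · (-2)^8 = 9 · 4 · 256 = 9216.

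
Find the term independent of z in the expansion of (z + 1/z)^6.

20

General term: C(6,j)·(z)^j·(1/z)^(6-j), with z-exponent 1j − 1(6−j) = 2j − 6.
Set 2j − 6 = 0: j = 3.
C(6,3) = 20; 1^3 = 1; 1^3 = 1.
Coefficient = 20 · 1 · 1 = 20.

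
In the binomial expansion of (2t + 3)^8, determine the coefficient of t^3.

The general term is C(8,j)·(2t)^j·(3)^(8-j); the t^3 term has j = 3.
C(8,3) = 56.
Coefficient = C(8,3) · 2^3 · 3^5 = 56 · 8 · 243 = 108864.

108864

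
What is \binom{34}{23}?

C(34,23) = C(34,11) by symmetry.
C(34,11) = (34·33·32·31·30·29·28·27·26·25·24) / 11! = 11420107066368000 / 39916800 = 286097760.

286097760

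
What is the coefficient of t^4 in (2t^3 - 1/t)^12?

General term: C(12,j)·(2t^3)^j·(-1/t)^(12-j), with t-exponent 3j − 1(12−j) = 4j − 12.
Set 4j − 12 = 4: j = 4.
C(12,4) = 495; 2^4 = 16; (-1)^8 = 1.
Coefficient = 495 · 16 · 1 = 7920.

7920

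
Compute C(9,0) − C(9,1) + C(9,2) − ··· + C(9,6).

28

The partial alternating sum Σ_{k=0}^{6} (−1)^k C(9,k) = (−1)^6 C(8,6) = 28.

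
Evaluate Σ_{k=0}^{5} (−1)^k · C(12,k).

-462

The partial alternating sum Σ_{k=0}^{5} (−1)^k C(12,k) = (−1)^5 C(11,5) = -462.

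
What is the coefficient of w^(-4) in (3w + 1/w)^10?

3240

General term: C(10,j)·(3w)^j·(1/w)^(10-j), with w-exponent 1j − 1(10−j) = 2j − 10.
Set 2j − 10 = -4: j = 3.
C(10,3) = 120; 3^3 = 27; 1^7 = 1.
Coefficient = 120 · 27 · 1 = 3240.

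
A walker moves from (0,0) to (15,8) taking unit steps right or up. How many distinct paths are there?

Each path is a sequence of 23 steps with 15 rights: C(23,15) = 490314.

490314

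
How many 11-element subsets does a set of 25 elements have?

C(25,11) = (25·24·23·22·21·20·19·18·17·16·15) / 11! = 177925144320000 / 39916800 = 4457400.

4457400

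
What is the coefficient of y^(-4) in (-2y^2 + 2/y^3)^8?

17920

General term: C(8,j)·(-2y^2)^j·(2/y^3)^(8-j), with y-exponent 2j − 3(8−j) = 5j − 24.
Set 5j − 24 = -4: j = 4.
C(8,4) = 70; (-2)^4 = 16; 2^4 = 16.
Coefficient = 70 · 16 · 16 = 17920.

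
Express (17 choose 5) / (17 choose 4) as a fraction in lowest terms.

C(n,k+1)/C(n,k) = (n−k)/(k+1) = (17−4)/(4+1) = 13/5.

13/5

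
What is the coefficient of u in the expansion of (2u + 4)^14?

1879048192

The general term is C(14,j)·(2u)^j·(4)^(14-j); the u^1 term has j = 1.
C(14,1) = 14.
Coefficient = C(14,1) · 2^1 · 4^13 = 14 · 2 · 67108864 = 1879048192.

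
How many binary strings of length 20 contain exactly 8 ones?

125970

Choose the 8 positions: C(20,8) = 125970.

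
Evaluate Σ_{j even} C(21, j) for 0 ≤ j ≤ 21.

Even-j terms of row 21 sum to 2^20 = 1048576.

1048576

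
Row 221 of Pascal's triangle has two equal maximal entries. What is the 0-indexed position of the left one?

For odd n = 221, C(221,j) peaks at j = (n−1)/2 and (n+1)/2; the lower is 110.

110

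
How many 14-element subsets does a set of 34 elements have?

C(34,14) = (34·33·32·31·30·29·28·27·26·25·24·23·22·21) / 14! = 121350057687226368000 / 87178291200 = 1391975640.

1391975640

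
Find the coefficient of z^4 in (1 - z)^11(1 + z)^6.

-40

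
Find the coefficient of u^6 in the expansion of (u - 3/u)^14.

81081

General term: C(14,j)·(u)^j·(-3/u)^(14-j), with u-exponent 1j − 1(14−j) = 2j − 14.
Set 2j − 14 = 6: j = 10.
C(14,10) = 1001; 1^10 = 1; (-3)^4 = 81.
Coefficient = 1001 · 1 · 81 = 81081.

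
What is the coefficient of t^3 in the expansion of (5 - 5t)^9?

-164062500

The general term is C(9,j)·(5)^j·(-5t)^(9-j); the t^3 term has j = 6.
C(9,6) = 84.
Coefficient = C(9,6) · 5^6 · (-5)^3 = 84 · 15625 · (-125) = -164062500.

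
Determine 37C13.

C(37,13) = (37·36·35·34·33·32·31·30·29·28·27·26·25) / 13! = 22183557976419840000 / 6227020800 = 3562467300.

3562467300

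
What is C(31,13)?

C(31,13) = (31·30·29·28·27·26·25·24·23·22·21·20·19) / 13! = 1284342188088960000 / 6227020800 = 206253075.

206253075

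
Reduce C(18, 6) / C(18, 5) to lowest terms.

13/6

C(n,k+1)/C(n,k) = (n−k)/(k+1) = (18−5)/(5+1) = 13/6.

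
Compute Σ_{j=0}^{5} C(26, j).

1 + 26 + 325 + 2600 + 14950 + 65780 = 83682.

83682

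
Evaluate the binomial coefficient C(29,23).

475020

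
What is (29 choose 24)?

118755

C(29,24) = C(29,5) by symmetry.
C(29,5) = (29·28·27·26·25) / 5! = 14250600 / 120 = 118755.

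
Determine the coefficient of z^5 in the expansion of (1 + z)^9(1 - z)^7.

Coefficient of z^5 = Σ_{j} C(9,j)·1^j·C(7,5-j)·(-1)^(5-j) for j from 0 to 5.
= (-21) + 315 + (-1260) + 1764 + (-882) + 126 = 42.

42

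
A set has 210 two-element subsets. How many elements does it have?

21

n(n−1)/2 = 210 ⇒ n(n−1) = 420. Since 21·20 = 420, n = 21.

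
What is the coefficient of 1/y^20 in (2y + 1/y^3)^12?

7920

General term: C(12,j)·(2y)^j·(1/y^3)^(12-j), with y-exponent 1j − 3(12−j) = 4j − 36.
Set 4j − 36 = -20: j = 4.
C(12,4) = 495; 2^4 = 16; 1^8 = 1.
Coefficient = 495 · 16 · 1 = 7920.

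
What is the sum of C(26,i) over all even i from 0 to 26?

Half of (1+1)^26 + (1−1)^26 gives the even-index sum: 2^25 = 33554432.

33554432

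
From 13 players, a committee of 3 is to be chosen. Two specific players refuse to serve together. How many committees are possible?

275

All 3-subsets: C(13,3) = 286. Those containing both fixed elements: C(11,1) = 11.
286 − 11 = 275.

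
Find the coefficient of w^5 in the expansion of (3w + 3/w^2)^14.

1741000716

General term: C(14,j)·(3w)^j·(3/w^2)^(14-j), with w-exponent 1j − 2(14−j) = 3j − 28.
Set 3j − 28 = 5: j = 11.
C(14,11) = 364; 3^11 = 177147; 3^3 = 27.
Coefficient = 364 · 177147 · 27 = 1741000716.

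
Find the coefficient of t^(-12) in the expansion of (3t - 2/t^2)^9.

General term: C(9,j)·(3t)^j·(-2/t^2)^(9-j), with t-exponent 1j − 2(9−j) = 3j − 18.
Set 3j − 18 = -12: j = 2.
C(9,2) = 36; 3^2 = 9; (-2)^7 = -128.
Coefficient = 36 · 9 · (-128) = -41472.

-41472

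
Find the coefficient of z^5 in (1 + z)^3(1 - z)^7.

0

Coefficient of z^5 = Σ_{j} C(3,j)·1^j·C(7,5-j)·(-1)^(5-j) for j from 0 to 3.
= (-21) + 105 + (-105) + 21 = 0.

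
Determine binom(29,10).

20030010

C(29,10) = (29·28·27·26·25·24·23·22·21·20) / 10! = 72684900288000 / 3628800 = 20030010.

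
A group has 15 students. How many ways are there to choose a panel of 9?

5005

This is C(15,9) = 5005.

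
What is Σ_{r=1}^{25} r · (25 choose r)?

419430400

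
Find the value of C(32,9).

28048800

C(32,9) = (32·31·30·29·28·27·26·25·24) / 9! = 10178348544000 / 362880 = 28048800.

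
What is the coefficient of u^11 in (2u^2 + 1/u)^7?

General term: C(7,j)·(2u^2)^j·(1/u)^(7-j), with u-exponent 2j − 1(7−j) = 3j − 7.
Set 3j − 7 = 11: j = 6.
C(7,6) = 7; 2^6 = 64; 1^1 = 1.
Coefficient = 7 · 64 · 1 = 448.

448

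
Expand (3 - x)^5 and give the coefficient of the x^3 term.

The general term is C(5,j)·(3)^j·(-x)^(5-j); the x^3 term has j = 2.
C(5,2) = 10.
Coefficient = C(5,2) · 3^2 · (-1)^3 = 10 · 9 · (-1) = -90.

-90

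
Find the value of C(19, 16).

969

C(19,16) = C(19,3) by symmetry.
C(19,3) = (19·18·17) / 3! = 5814 / 6 = 969.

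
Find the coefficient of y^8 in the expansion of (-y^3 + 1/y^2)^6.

General term: C(6,j)·(-y^3)^j·(1/y^2)^(6-j), with y-exponent 3j − 2(6−j) = 5j − 12.
Set 5j − 12 = 8: j = 4.
C(6,4) = 15; (-1)^4 = 1; 1^2 = 1.
Coefficient = 15 · 1 · 1 = 15.

15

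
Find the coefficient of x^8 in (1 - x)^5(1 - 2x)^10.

321120

Coefficient of x^8 = Σ_{j} C(5,j)·(-1)^j·C(10,8-j)·(-2)^(8-j) for j from 0 to 5.
= 11520 + 76800 + 134400 + 80640 + 16800 + 960 = 321120.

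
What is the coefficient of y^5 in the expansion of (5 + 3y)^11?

1754156250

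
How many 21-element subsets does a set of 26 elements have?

C(26,21) = C(26,5) by symmetry.
C(26,5) = (26·25·24·23·22) / 5! = 7893600 / 120 = 65780.

65780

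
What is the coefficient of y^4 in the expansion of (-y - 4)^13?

-187432960

The general term is C(13,j)·(-y)^j·(-4)^(13-j); the y^4 term has j = 4.
C(13,4) = 715.
Coefficient = C(13,4) · (-4)^9 = 715 · (-262144) = -187432960.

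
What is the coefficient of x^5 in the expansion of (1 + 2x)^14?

64064

The general term is C(14,j)·(1)^j·(2x)^(14-j); the x^5 term has j = 9.
C(14,9) = 2002.
Coefficient = C(14,9) · 2^5 = 2002 · 32 = 64064.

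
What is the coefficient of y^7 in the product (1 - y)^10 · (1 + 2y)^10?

Coefficient of y^7 = Σ_{j} C(10,j)·(-1)^j·C(10,7-j)·2^(7-j) for j from 0 to 7.
= 15360 + (-134400) + 362880 + (-403200) + 201600 + (-45360) + 4200 + (-120) = 960.

960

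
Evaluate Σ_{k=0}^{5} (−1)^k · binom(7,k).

-6

The partial alternating sum Σ_{k=0}^{5} (−1)^k C(7,k) = (−1)^5 C(6,5) = -6.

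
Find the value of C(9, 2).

36

C(9,2) = (9·8) / 2! = 72 / 2 = 36.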